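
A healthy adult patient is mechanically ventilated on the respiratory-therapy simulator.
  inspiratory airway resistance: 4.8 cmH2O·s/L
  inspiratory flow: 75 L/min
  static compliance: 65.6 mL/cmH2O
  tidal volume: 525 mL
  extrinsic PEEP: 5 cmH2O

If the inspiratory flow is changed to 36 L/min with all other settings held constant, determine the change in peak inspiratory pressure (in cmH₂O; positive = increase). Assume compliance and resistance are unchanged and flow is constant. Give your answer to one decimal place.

-3.1

Flow: 75 L/min ÷ 60 = 1.25 L/s.
New flow: 36 L/min ÷ 60 = 0.6 L/s.
PIP = Vt/C + R·V̇ + PEEP (constant-flow equation of motion).
Only the resistive term changes: ΔPIP = R × ΔV̇ = 4.8 × (0.6 − 1.25) = 4.8 × -0.65 = -3.12 cmH2O.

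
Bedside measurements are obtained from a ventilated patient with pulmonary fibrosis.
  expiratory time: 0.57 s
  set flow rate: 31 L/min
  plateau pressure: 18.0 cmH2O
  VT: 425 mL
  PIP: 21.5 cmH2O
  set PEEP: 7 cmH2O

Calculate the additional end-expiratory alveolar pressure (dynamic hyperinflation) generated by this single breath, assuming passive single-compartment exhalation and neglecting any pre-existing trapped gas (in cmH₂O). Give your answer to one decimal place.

Flow: 31 L/min ÷ 60 = 0.5167 L/s.
R = (PIP − Pplat)/V̇ = (21.5 − 18.0) / 0.5167 = 3.5/0.5167 = 6.774 cmH2O·s/L.
C = Vt/(Pplat − PEEP) = 425.0 / (18.0 − 7) = 425.0/11.0 = 38.636 mL/cmH2O.
τ = R × C = 6.774 × 0.03864 L/cmH2O = 0.2617 s.
Fraction remaining = e^(−Te/τ) = e^(−0.57/0.2617) = 0.1133; trapped volume = 425.0 × 0.1133 = 48.153 mL.
Additional alveolar pressure from trapping ≈ V_trapped / C = 48.153 / 38.636 = 1.246 cmH2O.

1.2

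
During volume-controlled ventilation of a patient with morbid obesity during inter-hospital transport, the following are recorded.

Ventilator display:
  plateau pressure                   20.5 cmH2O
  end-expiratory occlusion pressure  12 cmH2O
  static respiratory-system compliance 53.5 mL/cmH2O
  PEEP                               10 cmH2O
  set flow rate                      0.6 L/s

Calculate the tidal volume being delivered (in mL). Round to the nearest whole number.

End-expiratory occlusion gives total PEEP = 12 cmH2O (intrinsic PEEP = 12 − 10 = 2). Use total PEEP for the elastic gradient.
Vt = Cstat × (Pplat − PEEPtotal) = 53.5 × (20.5 − 12) = 53.5 × 8.5 = 454.75 mL.

455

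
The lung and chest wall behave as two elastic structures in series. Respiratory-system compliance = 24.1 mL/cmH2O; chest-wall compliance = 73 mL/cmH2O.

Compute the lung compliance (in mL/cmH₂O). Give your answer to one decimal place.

1/CL = 1/Crs − 1/Ccw.
1/CL = 1/24.1 − 1/73 = 0.0278.
CL = 35.971 mL/cmH2O.

36.0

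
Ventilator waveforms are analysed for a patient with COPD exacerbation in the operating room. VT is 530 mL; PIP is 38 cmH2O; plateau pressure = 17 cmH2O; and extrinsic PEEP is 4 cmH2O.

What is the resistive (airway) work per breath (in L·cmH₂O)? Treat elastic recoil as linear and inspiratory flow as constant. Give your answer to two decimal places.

With constant inspiratory flow the resistive pressure is constant at PIP − Pplat = 38 − 17 = 21.0 cmH2O, so resistive work = 21.0 × 0.530 = 11.13 L·cmH2O.

11.13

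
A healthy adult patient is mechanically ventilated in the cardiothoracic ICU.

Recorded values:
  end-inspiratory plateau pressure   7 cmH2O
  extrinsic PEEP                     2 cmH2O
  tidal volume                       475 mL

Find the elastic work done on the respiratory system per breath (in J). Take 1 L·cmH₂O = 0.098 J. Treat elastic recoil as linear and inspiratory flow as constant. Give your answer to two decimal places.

0.12

Elastic work ≈ ½ × (Pplat − PEEP) × Vt = 0.5 × (7 − 2) × 0.475 L = 0.5 × 5.0 × 0.475 = 1.188 L·cmH2O.
× 0.098 J/(L·cmH2O) → 0.1164 J.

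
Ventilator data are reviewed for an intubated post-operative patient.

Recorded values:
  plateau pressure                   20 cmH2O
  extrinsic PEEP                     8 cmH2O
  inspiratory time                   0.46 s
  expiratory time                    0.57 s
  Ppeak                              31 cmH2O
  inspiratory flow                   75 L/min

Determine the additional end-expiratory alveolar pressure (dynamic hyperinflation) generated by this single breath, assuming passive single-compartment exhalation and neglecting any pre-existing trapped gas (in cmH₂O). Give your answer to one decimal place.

3.1

Flow: 75 L/min ÷ 60 = 1.25 L/s.
Vt = flow × Ti = 1.25 L/s × 0.46 s × 1000 mL/L = 575.0 mL.
R = (PIP − Pplat)/V̇ = (31 − 20) / 1.25 = 11.0/1.25 = 8.8 cmH2O·s/L.
C = Vt/(Pplat − PEEP) = 575.0 / (20 − 8) = 575.0/12.0 = 47.917 mL/cmH2O.
τ = R × C = 8.8 × 0.04792 L/cmH2O = 0.4217 s.
Fraction remaining = e^(−Te/τ) = e^(−0.57/0.4217) = 0.2588; trapped volume = 575.0 × 0.2588 = 148.81 mL.
Additional alveolar pressure from trapping ≈ V_trapped / C = 148.81 / 47.917 = 3.106 cmH2O.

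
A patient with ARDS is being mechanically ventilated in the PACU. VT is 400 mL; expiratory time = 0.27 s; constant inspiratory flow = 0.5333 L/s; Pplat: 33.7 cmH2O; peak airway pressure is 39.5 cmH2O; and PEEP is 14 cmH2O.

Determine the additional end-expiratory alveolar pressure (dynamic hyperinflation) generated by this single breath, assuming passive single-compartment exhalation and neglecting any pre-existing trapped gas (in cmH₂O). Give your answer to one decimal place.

R = (PIP − Pplat)/V̇ = (39.5 − 33.7) / 0.5333 = 5.8/0.5333 = 10.876 cmH2O·s/L.
C = Vt/(Pplat − PEEP) = 400.0 / (33.7 − 14) = 400.0/19.7 = 20.305 mL/cmH2O.
τ = R × C = 10.876 × 0.02031 L/cmH2O = 0.2209 s.
Fraction remaining = e^(−Te/τ) = e^(−0.27/0.2209) = 0.2946; trapped volume = 400.0 × 0.2946 = 117.84 mL.
Additional alveolar pressure from trapping ≈ V_trapped / C = 117.84 / 20.305 = 5.803 cmH2O.

5.8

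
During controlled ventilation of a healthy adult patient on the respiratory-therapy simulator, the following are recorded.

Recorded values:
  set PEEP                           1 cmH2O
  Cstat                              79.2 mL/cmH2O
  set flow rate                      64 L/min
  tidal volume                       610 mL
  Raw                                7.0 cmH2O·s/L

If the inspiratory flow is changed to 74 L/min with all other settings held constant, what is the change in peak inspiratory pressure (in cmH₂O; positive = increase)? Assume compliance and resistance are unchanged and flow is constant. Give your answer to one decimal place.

1.2

Flow: 64 L/min ÷ 60 = 1.0667 L/s.
New flow: 74 L/min ÷ 60 = 1.2333 L/s.
PIP = Vt/C + R·V̇ + PEEP (constant-flow equation of motion).
Only the resistive term changes: ΔPIP = R × ΔV̇ = 7.0 × (1.2333 − 1.0667) = 7.0 × 0.1666 = 1.166 cmH2O.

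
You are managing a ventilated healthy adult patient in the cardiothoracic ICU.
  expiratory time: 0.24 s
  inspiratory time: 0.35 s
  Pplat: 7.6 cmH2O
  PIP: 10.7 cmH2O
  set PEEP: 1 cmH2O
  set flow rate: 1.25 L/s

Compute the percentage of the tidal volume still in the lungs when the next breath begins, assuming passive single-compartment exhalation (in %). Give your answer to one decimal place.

23.2

Vt = flow × Ti = 1.25 L/s × 0.35 s × 1000 mL/L = 437.5 mL.
R = (PIP − Pplat)/V̇ = (10.7 − 7.6) / 1.25 = 3.1/1.25 = 2.48 cmH2O·s/L.
C = Vt/(Pplat − PEEP) = 437.5 / (7.6 − 1) = 437.5/6.6 = 66.288 mL/cmH2O.
τ = R × C = 2.48 × 0.06629 L/cmH2O = 0.1644 s.
Fraction remaining at end-expiration = e^(−Te/τ) = e^(−0.24/0.1644) = 0.2323 → 23.23%.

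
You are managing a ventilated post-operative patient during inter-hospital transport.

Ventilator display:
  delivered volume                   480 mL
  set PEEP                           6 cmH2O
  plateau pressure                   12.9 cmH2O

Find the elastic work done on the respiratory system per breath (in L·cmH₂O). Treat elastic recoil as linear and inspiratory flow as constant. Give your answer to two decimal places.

Elastic work ≈ ½ × (Pplat − PEEP) × Vt = 0.5 × (12.9 − 6) × 0.480 L = 0.5 × 6.9 × 0.480 = 1.656 L·cmH2O.

1.66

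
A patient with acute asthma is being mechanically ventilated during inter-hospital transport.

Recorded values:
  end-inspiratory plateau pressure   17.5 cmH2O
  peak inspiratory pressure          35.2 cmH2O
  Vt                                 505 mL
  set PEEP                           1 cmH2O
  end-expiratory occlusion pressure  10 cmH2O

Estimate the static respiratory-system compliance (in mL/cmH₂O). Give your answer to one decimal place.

67.3

End-expiratory occlusion gives total PEEP = 10 cmH2O (intrinsic PEEP = 10 − 1 = 9). Use total PEEP for the elastic gradient.
Cstat = Vt / (Pplat − PEEPtotal) = 505 / (17.5 − 10) = 505 / 7.5 = 67.333 mL/cmH2O.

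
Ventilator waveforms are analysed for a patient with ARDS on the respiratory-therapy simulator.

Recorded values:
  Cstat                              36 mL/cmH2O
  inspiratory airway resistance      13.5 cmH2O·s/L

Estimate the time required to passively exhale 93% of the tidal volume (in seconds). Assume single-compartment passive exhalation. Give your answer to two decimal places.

τ = R × C = 13.5 × 36 mL/cmH2O = 13.5 × 0.036 L/cmH2O = 0.486 s.
Exhaled fraction f = 1 − e^(−t/τ) → t = −τ·ln(1 − f) = −0.486·ln(0.07) = 1.292 s.

1.29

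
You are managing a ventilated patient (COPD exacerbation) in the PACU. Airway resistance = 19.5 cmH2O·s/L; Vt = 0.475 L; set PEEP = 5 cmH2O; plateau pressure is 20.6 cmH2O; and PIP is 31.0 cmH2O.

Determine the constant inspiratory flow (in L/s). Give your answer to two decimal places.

0.53

flow = (PIP − Pplat) / Raw = 10.4 / 19.5 = 0.5333 L/s.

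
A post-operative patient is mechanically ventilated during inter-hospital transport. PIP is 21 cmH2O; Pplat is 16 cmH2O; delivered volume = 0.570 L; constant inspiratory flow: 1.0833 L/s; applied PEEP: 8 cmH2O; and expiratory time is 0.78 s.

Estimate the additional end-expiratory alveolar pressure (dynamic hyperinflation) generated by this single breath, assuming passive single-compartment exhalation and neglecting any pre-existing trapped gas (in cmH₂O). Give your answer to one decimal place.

R = (PIP − Pplat)/V̇ = (21 − 16) / 1.0833 = 5.0/1.0833 = 4.616 cmH2O·s/L.
C = Vt/(Pplat − PEEP) = 570.0 / (16 − 8) = 570.0/8.0 = 71.25 mL/cmH2O.
τ = R × C = 4.616 × 0.07125 L/cmH2O = 0.3289 s.
Fraction remaining = e^(−Te/τ) = e^(−0.78/0.3289) = 0.09334; trapped volume = 570.0 × 0.09334 = 53.204 mL.
Additional alveolar pressure from trapping ≈ V_trapped / C = 53.204 / 71.25 = 0.7467 cmH2O.

0.7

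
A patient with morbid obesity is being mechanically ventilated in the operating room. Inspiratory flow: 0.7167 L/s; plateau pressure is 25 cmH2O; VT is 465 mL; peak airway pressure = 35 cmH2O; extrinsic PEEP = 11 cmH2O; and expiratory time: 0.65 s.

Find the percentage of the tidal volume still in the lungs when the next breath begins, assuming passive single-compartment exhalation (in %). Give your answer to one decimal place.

R = (PIP − Pplat)/V̇ = (35 − 25) / 0.7167 = 10.0/0.7167 = 13.953 cmH2O·s/L.
C = Vt/(Pplat − PEEP) = 465.0 / (25 − 11) = 465.0/14.0 = 33.214 mL/cmH2O.
τ = R × C = 13.953 × 0.03321 L/cmH2O = 0.4634 s.
Fraction remaining at end-expiration = e^(−Te/τ) = e^(−0.65/0.4634) = 0.2459 → 24.59%.

24.6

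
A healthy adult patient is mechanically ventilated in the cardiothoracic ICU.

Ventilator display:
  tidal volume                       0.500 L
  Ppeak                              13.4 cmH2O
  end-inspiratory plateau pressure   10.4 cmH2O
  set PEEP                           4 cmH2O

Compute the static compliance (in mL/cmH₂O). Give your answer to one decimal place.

78.1

Cstat = Vt / (Pplat − PEEP) = 500 / (10.4 − 4) = 500 / 6.4 = 78.125 mL/cmH2O.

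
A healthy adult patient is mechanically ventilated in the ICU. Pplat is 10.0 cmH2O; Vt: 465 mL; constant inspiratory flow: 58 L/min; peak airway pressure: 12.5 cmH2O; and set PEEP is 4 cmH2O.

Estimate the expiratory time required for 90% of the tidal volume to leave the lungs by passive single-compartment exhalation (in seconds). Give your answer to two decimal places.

Flow: 58 L/min ÷ 60 = 0.9667 L/s.
R = (PIP − Pplat)/V̇ = (12.5 − 10.0) / 0.9667 = 2.5/0.9667 = 2.586 cmH2O·s/L.
C = Vt/(Pplat − PEEP) = 465.0 / (10.0 − 4) = 465.0/6.0 = 77.5 mL/cmH2O.
τ = R × C = 2.586 × 0.0775 L/cmH2O = 0.2004 s.
t = −τ·ln(1 − 0.90) = −0.2004·ln(0.1) = 0.4614 s.

0.46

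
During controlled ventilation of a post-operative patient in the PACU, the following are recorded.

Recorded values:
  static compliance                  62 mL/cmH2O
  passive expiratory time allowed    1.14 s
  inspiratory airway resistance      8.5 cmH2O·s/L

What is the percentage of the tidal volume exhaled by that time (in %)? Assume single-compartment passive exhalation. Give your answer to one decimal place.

τ = R × C = 8.5 × 62 mL/cmH2O = 8.5 × 0.062 L/cmH2O = 0.527 s.
Passive exhalation: V(t)/V₀ = e^(−t/τ) = e^(−1.14/0.527) = 0.115.
Fraction exhaled = 1 − 0.115 = 0.885 → 88.5%.

88.5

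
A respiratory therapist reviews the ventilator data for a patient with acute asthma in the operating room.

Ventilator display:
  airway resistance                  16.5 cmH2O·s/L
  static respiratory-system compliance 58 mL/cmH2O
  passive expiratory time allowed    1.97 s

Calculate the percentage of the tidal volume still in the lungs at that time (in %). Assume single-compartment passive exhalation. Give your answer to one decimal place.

12.8

τ = R × C = 16.5 × 58 mL/cmH2O = 16.5 × 0.058 L/cmH2O = 0.957 s.
Passive exhalation: V(t)/V₀ = e^(−t/τ) = e^(−1.97/0.957) = 0.1276.
Fraction remaining = 0.1276 → 12.76%.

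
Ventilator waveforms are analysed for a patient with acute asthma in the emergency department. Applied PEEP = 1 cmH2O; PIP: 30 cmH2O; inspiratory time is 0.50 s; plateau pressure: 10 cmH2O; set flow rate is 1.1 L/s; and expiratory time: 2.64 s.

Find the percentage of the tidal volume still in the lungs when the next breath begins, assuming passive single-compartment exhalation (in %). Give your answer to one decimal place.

9.3

Vt = flow × Ti = 1.1 L/s × 0.50 s × 1000 mL/L = 550.0 mL.
R = (PIP − Pplat)/V̇ = (30 − 10) / 1.1 = 20.0/1.1 = 18.182 cmH2O·s/L.
C = Vt/(Pplat − PEEP) = 550.0 / (10 − 1) = 550.0/9.0 = 61.111 mL/cmH2O.
τ = R × C = 18.182 × 0.06111 L/cmH2O = 1.111 s.
Fraction remaining at end-expiration = e^(−Te/τ) = e^(−2.64/1.111) = 0.0929 → 9.29%.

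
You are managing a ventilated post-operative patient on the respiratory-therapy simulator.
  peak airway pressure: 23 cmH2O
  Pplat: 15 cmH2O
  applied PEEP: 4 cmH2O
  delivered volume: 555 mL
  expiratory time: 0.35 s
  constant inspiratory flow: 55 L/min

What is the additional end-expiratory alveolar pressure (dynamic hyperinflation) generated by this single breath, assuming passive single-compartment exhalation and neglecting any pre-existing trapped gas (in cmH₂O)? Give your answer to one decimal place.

Flow: 55 L/min ÷ 60 = 0.9167 L/s.
R = (PIP − Pplat)/V̇ = (23 − 15) / 0.9167 = 8.0/0.9167 = 8.727 cmH2O·s/L.
C = Vt/(Pplat − PEEP) = 555.0 / (15 − 4) = 555.0/11.0 = 50.455 mL/cmH2O.
τ = R × C = 8.727 × 0.05046 L/cmH2O = 0.4404 s.
Fraction remaining = e^(−Te/τ) = e^(−0.35/0.4404) = 0.4517; trapped volume = 555.0 × 0.4517 = 250.69 mL.
Additional alveolar pressure from trapping ≈ V_trapped / C = 250.69 / 50.455 = 4.969 cmH2O.

5.0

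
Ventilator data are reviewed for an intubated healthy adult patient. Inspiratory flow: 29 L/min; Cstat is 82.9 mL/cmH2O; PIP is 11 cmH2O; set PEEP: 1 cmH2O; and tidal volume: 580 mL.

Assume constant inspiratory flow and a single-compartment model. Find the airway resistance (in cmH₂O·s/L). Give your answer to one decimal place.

6.2

Flow: 29 L/min ÷ 60 = 0.4833 L/s.
Equation of motion (constant flow): PIP = Vt/C + R·V̇ + PEEP.
R·V̇ = PIP − Vt/C − PEEP = 11 − 580/82.9 − 1 = 11 − 6.996 − 1 = 3.004 cmH2O.
R = 3.004 / 0.4833 = 6.216 cmH2O·s/L.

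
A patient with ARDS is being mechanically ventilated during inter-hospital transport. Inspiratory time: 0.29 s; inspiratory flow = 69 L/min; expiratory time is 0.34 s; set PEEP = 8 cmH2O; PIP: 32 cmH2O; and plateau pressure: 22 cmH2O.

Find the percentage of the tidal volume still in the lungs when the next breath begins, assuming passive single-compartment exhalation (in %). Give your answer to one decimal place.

19.4

Flow: 69 L/min ÷ 60 = 1.15 L/s.
Vt = flow × Ti = 1.15 L/s × 0.29 s × 1000 mL/L = 333.5 mL.
R = (PIP − Pplat)/V̇ = (32 − 22) / 1.15 = 10.0/1.15 = 8.696 cmH2O·s/L.
C = Vt/(Pplat − PEEP) = 333.5 / (22 − 8) = 333.5/14.0 = 23.821 mL/cmH2O.
τ = R × C = 8.696 × 0.02382 L/cmH2O = 0.2071 s.
Fraction remaining at end-expiration = e^(−Te/τ) = e^(−0.34/0.2071) = 0.1936 → 19.36%.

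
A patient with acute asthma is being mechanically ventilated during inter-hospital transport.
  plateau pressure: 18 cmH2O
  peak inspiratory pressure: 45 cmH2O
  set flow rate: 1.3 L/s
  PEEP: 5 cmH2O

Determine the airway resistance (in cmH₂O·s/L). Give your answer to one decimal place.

20.8

Raw = (PIP − Pplat) / flow = (45 − 18) / 1.3 = 27.0 / 1.3 = 20.769 cmH2O·s/L.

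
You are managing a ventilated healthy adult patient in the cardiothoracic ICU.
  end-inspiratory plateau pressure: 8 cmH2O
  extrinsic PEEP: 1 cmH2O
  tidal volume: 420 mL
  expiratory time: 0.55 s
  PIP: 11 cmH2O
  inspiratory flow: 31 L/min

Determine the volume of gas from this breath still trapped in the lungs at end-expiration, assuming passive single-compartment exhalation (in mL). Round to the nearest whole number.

Flow: 31 L/min ÷ 60 = 0.5167 L/s.
R = (PIP − Pplat)/V̇ = (11 − 8) / 0.5167 = 3.0/0.5167 = 5.806 cmH2O·s/L.
C = Vt/(Pplat − PEEP) = 420.0 / (8 − 1) = 420.0/7.0 = 60.0 mL/cmH2O.
τ = R × C = 5.806 × 0.06 L/cmH2O = 0.3484 s.
Fraction remaining = e^(−Te/τ) = e^(−0.55/0.3484) = 0.2063.
Trapped volume = 420.0 × 0.2063 = 86.646 mL.

87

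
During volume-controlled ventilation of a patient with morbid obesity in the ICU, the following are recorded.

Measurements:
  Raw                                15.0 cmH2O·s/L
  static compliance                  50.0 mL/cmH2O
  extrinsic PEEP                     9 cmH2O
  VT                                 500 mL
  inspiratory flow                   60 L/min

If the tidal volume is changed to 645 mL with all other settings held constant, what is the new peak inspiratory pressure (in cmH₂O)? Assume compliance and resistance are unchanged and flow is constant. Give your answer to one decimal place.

Flow: 60 L/min ÷ 60 = 1 L/s.
PIP = Vt/C + R·V̇ + PEEP (constant-flow equation of motion).
Only the elastic term changes: ΔPIP = ΔVt / C = (645 − 500) / 50.0 = 2.9 cmH2O.
Original PIP = 500/50.0 + 15.0×1 + 9 = 34.0 cmH2O; new PIP = 34.0 + (2.9) = 36.9 cmH2O.

36.9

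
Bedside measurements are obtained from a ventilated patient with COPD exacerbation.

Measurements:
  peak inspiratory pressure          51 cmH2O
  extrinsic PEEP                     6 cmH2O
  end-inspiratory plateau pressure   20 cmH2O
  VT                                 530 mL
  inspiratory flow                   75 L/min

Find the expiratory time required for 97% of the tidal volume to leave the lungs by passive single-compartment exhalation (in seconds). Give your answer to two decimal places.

3.29

Flow: 75 L/min ÷ 60 = 1.25 L/s.
R = (PIP − Pplat)/V̇ = (51 − 20) / 1.25 = 31.0/1.25 = 24.8 cmH2O·s/L.
C = Vt/(Pplat − PEEP) = 530.0 / (20 − 6) = 530.0/14.0 = 37.857 mL/cmH2O.
τ = R × C = 24.8 × 0.03786 L/cmH2O = 0.9389 s.
t = −τ·ln(1 − 0.97) = −0.9389·ln(0.03) = 3.292 s.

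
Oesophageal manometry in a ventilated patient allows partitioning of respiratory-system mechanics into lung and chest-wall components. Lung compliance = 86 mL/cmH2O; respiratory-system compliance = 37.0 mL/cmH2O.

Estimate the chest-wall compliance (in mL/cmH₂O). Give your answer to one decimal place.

64.9

1/Ccw = 1/Crs − 1/CL.
1/Ccw = 1/37.0 − 1/86 = 0.0154.
Ccw = 64.935 mL/cmH2O.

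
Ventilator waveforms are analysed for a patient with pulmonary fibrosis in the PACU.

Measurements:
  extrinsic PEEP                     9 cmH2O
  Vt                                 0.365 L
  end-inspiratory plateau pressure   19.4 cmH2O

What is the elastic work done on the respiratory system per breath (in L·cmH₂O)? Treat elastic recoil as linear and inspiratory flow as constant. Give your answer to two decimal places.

1.90

Elastic work ≈ ½ × (Pplat − PEEP) × Vt = 0.5 × (19.4 − 9) × 0.365 L = 0.5 × 10.4 × 0.365 = 1.898 L·cmH2O.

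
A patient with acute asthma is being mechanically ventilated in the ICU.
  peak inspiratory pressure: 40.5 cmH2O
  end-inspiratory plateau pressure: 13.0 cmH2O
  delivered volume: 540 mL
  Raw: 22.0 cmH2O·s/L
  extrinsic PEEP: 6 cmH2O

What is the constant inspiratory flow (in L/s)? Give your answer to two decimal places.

1.25

flow = (PIP − Pplat) / Raw = 27.5 / 22.0 = 1.25 L/s.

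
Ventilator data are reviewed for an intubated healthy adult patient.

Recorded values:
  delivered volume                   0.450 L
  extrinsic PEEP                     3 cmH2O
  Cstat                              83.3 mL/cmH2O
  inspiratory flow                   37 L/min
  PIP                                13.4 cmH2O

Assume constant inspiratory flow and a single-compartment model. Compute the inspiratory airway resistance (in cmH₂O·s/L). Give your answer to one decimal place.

Flow: 37 L/min ÷ 60 = 0.6167 L/s.
Equation of motion (constant flow): PIP = Vt/C + R·V̇ + PEEP.
R·V̇ = PIP − Vt/C − PEEP = 13.4 − 450/83.3 − 3 = 13.4 − 5.402 − 3 = 4.998 cmH2O.
R = 4.998 / 0.6167 = 8.104 cmH2O·s/L.

8.1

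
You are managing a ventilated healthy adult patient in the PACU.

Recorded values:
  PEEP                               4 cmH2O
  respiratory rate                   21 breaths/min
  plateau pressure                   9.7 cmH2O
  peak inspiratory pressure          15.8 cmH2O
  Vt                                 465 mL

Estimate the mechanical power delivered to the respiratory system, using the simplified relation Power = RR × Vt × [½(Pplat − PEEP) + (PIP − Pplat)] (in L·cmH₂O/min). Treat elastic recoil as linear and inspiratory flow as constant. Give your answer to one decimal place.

Per-breath work = Vt × [½(Pplat−PEEP) + (PIP−Pplat)] = 0.465 × [0.5×5.7 + 6.1] = 0.465 × 8.95 = 4.162 L·cmH2O.
Power = 21 × 4.162 = 87.402 L·cmH2O/min.

87.4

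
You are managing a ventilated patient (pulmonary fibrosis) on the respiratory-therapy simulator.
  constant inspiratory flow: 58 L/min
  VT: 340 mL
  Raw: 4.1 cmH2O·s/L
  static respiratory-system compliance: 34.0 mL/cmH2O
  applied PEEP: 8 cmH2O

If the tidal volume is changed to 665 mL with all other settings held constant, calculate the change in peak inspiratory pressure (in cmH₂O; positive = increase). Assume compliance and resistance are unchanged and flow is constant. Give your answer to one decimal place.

9.6

PIP = Vt/C + R·V̇ + PEEP (constant-flow equation of motion).
Only the elastic term changes: ΔPIP = ΔVt / C = (665 − 340) / 34.0 = 9.559 cmH2O.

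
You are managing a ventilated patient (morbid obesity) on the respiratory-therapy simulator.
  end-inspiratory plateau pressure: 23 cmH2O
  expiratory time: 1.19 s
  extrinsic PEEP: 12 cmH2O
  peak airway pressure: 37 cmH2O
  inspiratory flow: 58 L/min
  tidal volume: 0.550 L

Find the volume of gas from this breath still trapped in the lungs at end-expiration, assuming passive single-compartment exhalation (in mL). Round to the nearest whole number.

106

Flow: 58 L/min ÷ 60 = 0.9667 L/s.
R = (PIP − Pplat)/V̇ = (37 − 23) / 0.9667 = 14.0/0.9667 = 14.482 cmH2O·s/L.
C = Vt/(Pplat − PEEP) = 550.0 / (23 − 12) = 550.0/11.0 = 50.0 mL/cmH2O.
τ = R × C = 14.482 × 0.05 L/cmH2O = 0.7241 s.
Fraction remaining = e^(−Te/τ) = e^(−1.19/0.7241) = 0.1933.
Trapped volume = 550.0 × 0.1933 = 106.32 mL.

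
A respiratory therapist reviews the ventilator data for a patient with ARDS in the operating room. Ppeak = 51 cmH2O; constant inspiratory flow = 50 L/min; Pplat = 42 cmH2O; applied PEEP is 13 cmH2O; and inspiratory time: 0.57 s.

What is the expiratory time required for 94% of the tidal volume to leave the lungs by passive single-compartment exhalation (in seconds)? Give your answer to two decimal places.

0.50

Flow: 50 L/min ÷ 60 = 0.8333 L/s.
Vt = flow × Ti = 0.8333 L/s × 0.57 s × 1000 mL/L = 474.98 mL.
R = (PIP − Pplat)/V̇ = (51 − 42) / 0.8333 = 9.0/0.8333 = 10.8 cmH2O·s/L.
C = Vt/(Pplat − PEEP) = 474.98 / (42 − 13) = 474.98/29.0 = 16.379 mL/cmH2O.
τ = R × C = 10.8 × 0.01638 L/cmH2O = 0.1769 s.
t = −τ·ln(1 − 0.94) = −0.1769·ln(0.06) = 0.4977 s.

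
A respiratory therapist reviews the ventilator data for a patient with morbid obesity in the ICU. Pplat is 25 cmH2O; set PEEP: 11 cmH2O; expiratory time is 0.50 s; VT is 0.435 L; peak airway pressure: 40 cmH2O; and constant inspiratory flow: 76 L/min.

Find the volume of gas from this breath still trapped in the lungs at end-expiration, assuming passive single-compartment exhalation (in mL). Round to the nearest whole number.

112

Flow: 76 L/min ÷ 60 = 1.2667 L/s.
R = (PIP − Pplat)/V̇ = (40 − 25) / 1.2667 = 15.0/1.2667 = 11.842 cmH2O·s/L.
C = Vt/(Pplat − PEEP) = 435.0 / (25 − 11) = 435.0/14.0 = 31.071 mL/cmH2O.
τ = R × C = 11.842 × 0.03107 L/cmH2O = 0.3679 s.
Fraction remaining = e^(−Te/τ) = e^(−0.50/0.3679) = 0.2569.
Trapped volume = 435.0 × 0.2569 = 111.75 mL.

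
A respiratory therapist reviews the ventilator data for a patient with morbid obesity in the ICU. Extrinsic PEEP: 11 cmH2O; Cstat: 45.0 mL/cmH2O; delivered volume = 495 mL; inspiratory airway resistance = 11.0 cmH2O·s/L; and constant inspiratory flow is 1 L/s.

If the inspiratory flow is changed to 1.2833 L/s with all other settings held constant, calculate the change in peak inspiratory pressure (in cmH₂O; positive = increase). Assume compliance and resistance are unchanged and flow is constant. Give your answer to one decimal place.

PIP = Vt/C + R·V̇ + PEEP (constant-flow equation of motion).
Only the resistive term changes: ΔPIP = R × ΔV̇ = 11.0 × (1.2833 − 1) = 11.0 × 0.2833 = 3.116 cmH2O.

3.1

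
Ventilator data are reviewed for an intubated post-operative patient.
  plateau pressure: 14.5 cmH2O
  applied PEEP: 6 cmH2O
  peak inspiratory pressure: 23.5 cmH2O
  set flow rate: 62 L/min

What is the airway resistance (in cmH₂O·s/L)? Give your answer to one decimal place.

Flow: 62 L/min ÷ 60 = 1.0333 L/s.
Raw = (PIP − Pplat) / flow = (23.5 − 14.5) / 1.0333 = 9.0 / 1.0333 = 8.71 cmH2O·s/L.

8.7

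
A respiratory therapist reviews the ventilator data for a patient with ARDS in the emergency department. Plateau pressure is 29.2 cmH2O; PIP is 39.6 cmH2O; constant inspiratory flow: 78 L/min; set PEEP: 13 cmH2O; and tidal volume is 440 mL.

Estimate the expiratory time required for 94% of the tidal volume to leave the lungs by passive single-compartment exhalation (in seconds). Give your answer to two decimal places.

Flow: 78 L/min ÷ 60 = 1.3 L/s.
R = (PIP − Pplat)/V̇ = (39.6 − 29.2) / 1.3 = 10.4/1.3 = 8.0 cmH2O·s/L.
C = Vt/(Pplat − PEEP) = 440.0 / (29.2 − 13) = 440.0/16.2 = 27.16 mL/cmH2O.
τ = R × C = 8.0 × 0.02716 L/cmH2O = 0.2173 s.
t = −τ·ln(1 − 0.94) = −0.2173·ln(0.06) = 0.6114 s.

0.61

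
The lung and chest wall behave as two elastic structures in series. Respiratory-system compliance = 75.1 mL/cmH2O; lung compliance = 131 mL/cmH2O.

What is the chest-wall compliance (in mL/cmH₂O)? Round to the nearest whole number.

1/Ccw = 1/Crs − 1/CL.
1/Ccw = 1/75.1 − 1/131 = 0.005682.
Ccw = 175.99 mL/cmH2O.

176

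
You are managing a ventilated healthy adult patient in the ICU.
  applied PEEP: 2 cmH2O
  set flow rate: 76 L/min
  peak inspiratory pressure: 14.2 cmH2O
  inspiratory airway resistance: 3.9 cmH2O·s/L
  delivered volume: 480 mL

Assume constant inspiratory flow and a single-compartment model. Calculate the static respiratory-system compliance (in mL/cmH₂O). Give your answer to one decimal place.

Flow: 76 L/min ÷ 60 = 1.2667 L/s.
Equation of motion (constant flow): PIP = Vt/C + R·V̇ + PEEP.
Vt/C = PIP − R·V̇ − PEEP = 14.2 − 3.9×1.2667 − 2 = 14.2 − 4.94 − 2 = 7.26 cmH2O.
C = Vt / 7.26 = 480 / 7.26 = 66.116 mL/cmH2O.

66.1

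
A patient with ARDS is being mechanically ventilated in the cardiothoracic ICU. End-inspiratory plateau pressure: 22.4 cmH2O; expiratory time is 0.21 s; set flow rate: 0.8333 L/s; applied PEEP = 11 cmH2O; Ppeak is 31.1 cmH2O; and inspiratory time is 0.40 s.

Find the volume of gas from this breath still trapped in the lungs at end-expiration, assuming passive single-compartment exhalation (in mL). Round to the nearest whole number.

168

Vt = flow × Ti = 0.8333 L/s × 0.40 s × 1000 mL/L = 333.32 mL.
R = (PIP − Pplat)/V̇ = (31.1 − 22.4) / 0.8333 = 8.7/0.8333 = 10.44 cmH2O·s/L.
C = Vt/(Pplat − PEEP) = 333.32 / (22.4 − 11) = 333.32/11.4 = 29.239 mL/cmH2O.
τ = R × C = 10.44 × 0.02924 L/cmH2O = 0.3053 s.
Fraction remaining = e^(−Te/τ) = e^(−0.21/0.3053) = 0.5027.
Trapped volume = 333.32 × 0.5027 = 167.56 mL.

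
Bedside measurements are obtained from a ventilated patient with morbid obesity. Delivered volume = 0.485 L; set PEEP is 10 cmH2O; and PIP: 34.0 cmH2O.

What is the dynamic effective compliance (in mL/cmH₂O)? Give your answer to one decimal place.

20.2

Dynamic compliance = Vt / (PIP − PEEP) = 485 / (34.0 − 10) = 485 / 24.0 = 20.208 mL/cmH2O.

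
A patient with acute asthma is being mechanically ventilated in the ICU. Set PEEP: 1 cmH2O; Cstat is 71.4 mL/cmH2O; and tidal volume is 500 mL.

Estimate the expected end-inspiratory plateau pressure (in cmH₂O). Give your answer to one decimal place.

Pplat = PEEP + Vt / Cstat = 1 + 500 / 71.4 = 1 + 7.003 = 8.003 cmH2O.

8.0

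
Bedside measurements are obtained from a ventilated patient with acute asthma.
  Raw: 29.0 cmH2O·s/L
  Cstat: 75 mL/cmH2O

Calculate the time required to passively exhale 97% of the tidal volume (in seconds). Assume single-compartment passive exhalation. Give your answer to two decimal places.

τ = R × C = 29.0 × 75 mL/cmH2O = 29.0 × 0.075 L/cmH2O = 2.175 s.
Exhaled fraction f = 1 − e^(−t/τ) → t = −τ·ln(1 − f) = −2.175·ln(0.03) = 7.627 s.

7.63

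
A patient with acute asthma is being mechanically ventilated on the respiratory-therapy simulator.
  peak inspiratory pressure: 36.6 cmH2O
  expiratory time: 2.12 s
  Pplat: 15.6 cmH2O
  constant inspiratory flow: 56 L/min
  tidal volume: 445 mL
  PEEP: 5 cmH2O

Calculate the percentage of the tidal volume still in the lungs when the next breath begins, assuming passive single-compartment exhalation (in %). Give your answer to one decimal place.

Flow: 56 L/min ÷ 60 = 0.9333 L/s.
R = (PIP − Pplat)/V̇ = (36.6 − 15.6) / 0.9333 = 21.0/0.9333 = 22.501 cmH2O·s/L.
C = Vt/(Pplat − PEEP) = 445.0 / (15.6 − 5) = 445.0/10.6 = 41.981 mL/cmH2O.
τ = R × C = 22.501 × 0.04198 L/cmH2O = 0.9446 s.
Fraction remaining at end-expiration = e^(−Te/τ) = e^(−2.12/0.9446) = 0.106 → 10.6%.

10.6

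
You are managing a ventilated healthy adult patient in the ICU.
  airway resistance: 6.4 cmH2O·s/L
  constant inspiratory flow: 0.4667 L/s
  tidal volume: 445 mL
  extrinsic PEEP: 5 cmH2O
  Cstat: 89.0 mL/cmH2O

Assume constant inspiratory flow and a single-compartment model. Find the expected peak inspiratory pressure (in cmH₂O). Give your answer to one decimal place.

13.0

Equation of motion (constant flow): PIP = Vt/C + R·V̇ + PEEP.
PIP = 445/89.0 + 6.4×0.4667 + 5 = 5.0 + 2.987 + 5 = 12.987 cmH2O.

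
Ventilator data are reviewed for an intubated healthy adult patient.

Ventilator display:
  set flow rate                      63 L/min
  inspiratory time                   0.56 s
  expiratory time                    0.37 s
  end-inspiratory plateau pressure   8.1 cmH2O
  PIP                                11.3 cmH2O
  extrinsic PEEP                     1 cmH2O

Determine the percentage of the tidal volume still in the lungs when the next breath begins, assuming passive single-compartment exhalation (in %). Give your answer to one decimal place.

23.1

Flow: 63 L/min ÷ 60 = 1.05 L/s.
Vt = flow × Ti = 1.05 L/s × 0.56 s × 1000 mL/L = 588.0 mL.
R = (PIP − Pplat)/V̇ = (11.3 − 8.1) / 1.05 = 3.2/1.05 = 3.048 cmH2O·s/L.
C = Vt/(Pplat − PEEP) = 588.0 / (8.1 − 1) = 588.0/7.1 = 82.817 mL/cmH2O.
τ = R × C = 3.048 × 0.08282 L/cmH2O = 0.2524 s.
Fraction remaining at end-expiration = e^(−Te/τ) = e^(−0.37/0.2524) = 0.2309 → 23.09%.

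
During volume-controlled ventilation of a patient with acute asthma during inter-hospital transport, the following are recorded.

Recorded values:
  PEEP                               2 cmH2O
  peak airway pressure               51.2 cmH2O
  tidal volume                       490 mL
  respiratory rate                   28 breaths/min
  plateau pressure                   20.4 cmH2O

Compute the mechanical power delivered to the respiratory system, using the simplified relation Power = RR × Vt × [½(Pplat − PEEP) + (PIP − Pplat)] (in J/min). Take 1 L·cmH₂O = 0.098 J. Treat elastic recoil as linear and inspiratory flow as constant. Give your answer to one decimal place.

53.8

Per-breath work = Vt × [½(Pplat−PEEP) + (PIP−Pplat)] = 0.490 × [0.5×18.4 + 30.8] = 0.490 × 40.0 = 19.6 L·cmH2O.
Power = 28 × 19.6 = 548.8 L·cmH2O/min.
× 0.098 J/(L·cmH2O) → 53.782 J/min.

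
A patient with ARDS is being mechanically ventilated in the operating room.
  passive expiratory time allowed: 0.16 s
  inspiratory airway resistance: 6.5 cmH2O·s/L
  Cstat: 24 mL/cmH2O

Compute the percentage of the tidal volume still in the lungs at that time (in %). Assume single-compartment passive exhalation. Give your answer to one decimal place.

τ = R × C = 6.5 × 24 mL/cmH2O = 6.5 × 0.024 L/cmH2O = 0.156 s.
Passive exhalation: V(t)/V₀ = e^(−t/τ) = e^(−0.16/0.156) = 0.3586.
Fraction remaining = 0.3586 → 35.86%.

35.9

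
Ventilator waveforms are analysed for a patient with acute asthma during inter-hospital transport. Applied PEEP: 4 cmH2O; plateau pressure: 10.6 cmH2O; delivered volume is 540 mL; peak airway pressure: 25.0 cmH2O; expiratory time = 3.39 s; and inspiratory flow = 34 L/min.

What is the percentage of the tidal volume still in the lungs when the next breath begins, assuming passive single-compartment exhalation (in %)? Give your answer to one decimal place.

Flow: 34 L/min ÷ 60 = 0.5667 L/s.
R = (PIP − Pplat)/V̇ = (25.0 − 10.6) / 0.5667 = 14.4/0.5667 = 25.41 cmH2O·s/L.
C = Vt/(Pplat − PEEP) = 540.0 / (10.6 − 4) = 540.0/6.6 = 81.818 mL/cmH2O.
τ = R × C = 25.41 × 0.08182 L/cmH2O = 2.079 s.
Fraction remaining at end-expiration = e^(−Te/τ) = e^(−3.39/2.079) = 0.1958 → 19.58%.

19.6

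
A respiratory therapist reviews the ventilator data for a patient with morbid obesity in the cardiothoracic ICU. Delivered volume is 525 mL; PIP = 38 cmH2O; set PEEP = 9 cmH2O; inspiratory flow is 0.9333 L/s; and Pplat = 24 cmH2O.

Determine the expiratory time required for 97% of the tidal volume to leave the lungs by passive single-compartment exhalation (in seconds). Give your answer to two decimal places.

R = (PIP − Pplat)/V̇ = (38 − 24) / 0.9333 = 14.0/0.9333 = 15.001 cmH2O·s/L.
C = Vt/(Pplat − PEEP) = 525.0 / (24 − 9) = 525.0/15.0 = 35.0 mL/cmH2O.
τ = R × C = 15.001 × 0.035 L/cmH2O = 0.525 s.
t = −τ·ln(1 − 0.97) = −0.525·ln(0.03) = 1.841 s.

1.84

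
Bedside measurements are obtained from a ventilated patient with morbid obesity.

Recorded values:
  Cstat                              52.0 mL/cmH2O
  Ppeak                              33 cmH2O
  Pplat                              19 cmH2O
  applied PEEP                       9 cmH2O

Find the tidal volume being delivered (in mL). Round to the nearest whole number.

Vt = Cstat × (Pplat − PEEP) = 52.0 × (19 − 9) = 52.0 × 10.0 = 520.0 mL.

520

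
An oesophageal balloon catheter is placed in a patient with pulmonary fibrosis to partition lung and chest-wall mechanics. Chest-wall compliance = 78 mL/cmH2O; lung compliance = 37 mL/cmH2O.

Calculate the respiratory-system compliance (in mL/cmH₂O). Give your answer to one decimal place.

25.1

Lung and chest wall are elastances in series: 1/Crs = 1/CL + 1/Ccw.
1/Crs = 1/37 + 1/78 = 0.03985.
Crs = 25.094 mL/cmH2O.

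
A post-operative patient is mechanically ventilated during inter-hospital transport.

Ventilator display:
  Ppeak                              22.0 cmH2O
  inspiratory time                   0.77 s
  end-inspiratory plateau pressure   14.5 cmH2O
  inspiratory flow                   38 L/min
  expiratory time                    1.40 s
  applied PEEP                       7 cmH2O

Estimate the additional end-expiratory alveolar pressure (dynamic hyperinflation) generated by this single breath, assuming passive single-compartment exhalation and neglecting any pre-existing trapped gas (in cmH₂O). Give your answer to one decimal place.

Flow: 38 L/min ÷ 60 = 0.6333 L/s.
Vt = flow × Ti = 0.6333 L/s × 0.77 s × 1000 mL/L = 487.64 mL.
R = (PIP − Pplat)/V̇ = (22.0 − 14.5) / 0.6333 = 7.5/0.6333 = 11.843 cmH2O·s/L.
C = Vt/(Pplat − PEEP) = 487.64 / (14.5 − 7) = 487.64/7.5 = 65.019 mL/cmH2O.
τ = R × C = 11.843 × 0.06502 L/cmH2O = 0.77 s.
Fraction remaining = e^(−Te/τ) = e^(−1.40/0.77) = 0.1623; trapped volume = 487.64 × 0.1623 = 79.144 mL.
Additional alveolar pressure from trapping ≈ V_trapped / C = 79.144 / 65.019 = 1.217 cmH2O.

1.2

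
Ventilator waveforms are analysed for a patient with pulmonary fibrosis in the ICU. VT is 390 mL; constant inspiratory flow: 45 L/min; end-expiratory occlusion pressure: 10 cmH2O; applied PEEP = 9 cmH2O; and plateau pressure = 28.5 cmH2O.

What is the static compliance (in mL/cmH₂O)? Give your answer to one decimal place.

21.1

End-expiratory occlusion gives total PEEP = 10 cmH2O (intrinsic PEEP = 10 − 9 = 1). Use total PEEP for the elastic gradient.
Cstat = Vt / (Pplat − PEEPtotal) = 390 / (28.5 − 10) = 390 / 18.5 = 21.081 mL/cmH2O.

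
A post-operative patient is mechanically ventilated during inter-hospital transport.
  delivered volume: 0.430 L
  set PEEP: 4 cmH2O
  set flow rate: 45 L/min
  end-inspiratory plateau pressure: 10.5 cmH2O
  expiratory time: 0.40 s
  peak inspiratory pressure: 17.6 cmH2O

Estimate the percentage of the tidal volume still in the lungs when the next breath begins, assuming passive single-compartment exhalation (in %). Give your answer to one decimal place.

52.8

Flow: 45 L/min ÷ 60 = 0.75 L/s.
R = (PIP − Pplat)/V̇ = (17.6 − 10.5) / 0.75 = 7.1/0.75 = 9.467 cmH2O·s/L.
C = Vt/(Pplat − PEEP) = 430.0 / (10.5 − 4) = 430.0/6.5 = 66.154 mL/cmH2O.
τ = R × C = 9.467 × 0.06615 L/cmH2O = 0.6262 s.
Fraction remaining at end-expiration = e^(−Te/τ) = e^(−0.40/0.6262) = 0.5279 → 52.79%.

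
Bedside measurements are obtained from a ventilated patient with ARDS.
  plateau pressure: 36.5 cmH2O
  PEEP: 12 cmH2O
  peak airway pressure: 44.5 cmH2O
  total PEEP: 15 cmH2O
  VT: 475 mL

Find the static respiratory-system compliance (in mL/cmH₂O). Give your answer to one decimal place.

End-expiratory occlusion gives total PEEP = 15 cmH2O (intrinsic PEEP = 15 − 12 = 3). Use total PEEP for the elastic gradient.
Cstat = Vt / (Pplat − PEEPtotal) = 475 / (36.5 − 15) = 475 / 21.5 = 22.093 mL/cmH2O.

22.1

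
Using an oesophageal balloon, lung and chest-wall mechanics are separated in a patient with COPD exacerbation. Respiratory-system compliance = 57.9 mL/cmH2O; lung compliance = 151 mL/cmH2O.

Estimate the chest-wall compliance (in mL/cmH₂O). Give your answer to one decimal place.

93.9

1/Ccw = 1/Crs − 1/CL.
1/Ccw = 1/57.9 − 1/151 = 0.01065.
Ccw = 93.897 mL/cmH2O.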